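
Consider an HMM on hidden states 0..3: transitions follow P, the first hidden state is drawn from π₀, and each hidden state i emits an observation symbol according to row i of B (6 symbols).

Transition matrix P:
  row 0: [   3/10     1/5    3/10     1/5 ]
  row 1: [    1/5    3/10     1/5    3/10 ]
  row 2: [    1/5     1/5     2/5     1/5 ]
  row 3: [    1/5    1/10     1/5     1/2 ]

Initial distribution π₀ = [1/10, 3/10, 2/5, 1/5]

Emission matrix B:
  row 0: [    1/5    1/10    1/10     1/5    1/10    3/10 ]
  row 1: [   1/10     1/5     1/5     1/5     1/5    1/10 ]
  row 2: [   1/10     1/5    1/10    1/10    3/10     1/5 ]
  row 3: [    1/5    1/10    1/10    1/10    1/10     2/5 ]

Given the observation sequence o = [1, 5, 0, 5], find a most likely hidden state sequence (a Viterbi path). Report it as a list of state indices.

path = [1, 3, 3, 3]

t=0: δ = [1.000e-02, 6.000e-02, 8.000e-02, 2.000e-02]  (obs o_0=1)
t=1: δ = [4.800e-03, 1.800e-03, 6.400e-03, 7.200e-03]  ψ = [2, 1, 2, 1]  (obs o_1=5)
t=2: δ = [2.880e-04, 1.280e-04, 2.560e-04, 7.200e-04]  ψ = [0, 2, 2, 3]  (obs o_2=0)
t=3: δ = [4.320e-05, 7.200e-06, 2.880e-05, 1.440e-04]  ψ = [3, 3, 3, 3]  (obs o_3=5)
backtrack: best end state = 3; path = [1, 3, 3, 3]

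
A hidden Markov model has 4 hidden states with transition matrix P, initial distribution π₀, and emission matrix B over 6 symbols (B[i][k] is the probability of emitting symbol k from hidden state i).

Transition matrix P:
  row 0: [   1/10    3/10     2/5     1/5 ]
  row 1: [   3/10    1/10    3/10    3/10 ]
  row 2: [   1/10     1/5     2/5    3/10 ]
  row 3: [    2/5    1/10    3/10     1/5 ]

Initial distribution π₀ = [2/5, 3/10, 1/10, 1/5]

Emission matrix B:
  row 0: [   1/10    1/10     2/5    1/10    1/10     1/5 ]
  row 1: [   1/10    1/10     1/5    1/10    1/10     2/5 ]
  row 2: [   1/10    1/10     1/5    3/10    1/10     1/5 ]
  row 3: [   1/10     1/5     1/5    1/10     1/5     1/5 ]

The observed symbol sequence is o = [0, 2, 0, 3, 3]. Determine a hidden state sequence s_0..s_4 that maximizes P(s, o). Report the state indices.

t=0: δ = [4.000e-02, 3.000e-02, 1.000e-02, 2.000e-02]  (obs o_0=0)
t=1: δ = [3.600e-03, 2.400e-03, 3.200e-03, 1.800e-03]  ψ = [1, 0, 0, 1]  (obs o_1=2)
t=2: δ = [7.200e-05, 1.080e-04, 1.440e-04, 9.600e-05]  ψ = [1, 0, 0, 2]  (obs o_2=0)
t=3: δ = [3.840e-06, 2.880e-06, 1.728e-05, 4.320e-06]  ψ = [3, 2, 2, 2]  (obs o_3=3)
t=4: δ = [1.728e-07, 3.456e-07, 2.074e-06, 5.184e-07]  ψ = [2, 2, 2, 2]  (obs o_4=3)
backtrack: best end state = 2; path = [1, 0, 2, 2, 2]

path = [1, 0, 2, 2, 2]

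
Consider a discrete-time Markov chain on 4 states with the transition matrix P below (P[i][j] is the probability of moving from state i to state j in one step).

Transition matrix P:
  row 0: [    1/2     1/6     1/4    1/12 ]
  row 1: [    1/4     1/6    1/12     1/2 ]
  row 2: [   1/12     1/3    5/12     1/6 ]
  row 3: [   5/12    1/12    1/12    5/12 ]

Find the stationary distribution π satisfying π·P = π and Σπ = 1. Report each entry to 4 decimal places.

Balance equations π_j = Σ_i π_i·P[i][j]:
  π_0 = 1/2·π_0 + 1/4·π_1 + 1/12·π_2 + 5/12·π_3
  π_1 = 1/6·π_0 + 1/6·π_1 + 1/3·π_2 + 1/12·π_3
  π_2 = 1/4·π_0 + 1/12·π_1 + 5/12·π_2 + 1/12·π_3
  normalize: π_0 + π_1 + π_2 + π_3 = 1
Solving the linear system gives exactly π = [187/542, 195/1084, 229/1084, 143/542].

π = [0.3450, 0.1799, 0.2113, 0.2638]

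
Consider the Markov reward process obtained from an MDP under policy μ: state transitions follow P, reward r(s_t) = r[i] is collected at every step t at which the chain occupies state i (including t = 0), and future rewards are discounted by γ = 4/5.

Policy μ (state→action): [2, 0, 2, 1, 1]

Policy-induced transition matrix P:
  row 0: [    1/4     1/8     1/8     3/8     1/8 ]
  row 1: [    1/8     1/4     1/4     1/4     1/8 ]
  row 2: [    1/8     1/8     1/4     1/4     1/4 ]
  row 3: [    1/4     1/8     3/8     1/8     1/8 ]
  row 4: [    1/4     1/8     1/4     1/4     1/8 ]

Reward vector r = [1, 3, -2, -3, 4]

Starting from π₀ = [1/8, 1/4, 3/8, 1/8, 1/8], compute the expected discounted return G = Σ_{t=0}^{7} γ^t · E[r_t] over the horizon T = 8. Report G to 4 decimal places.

G = 0.3454

t=0: π = [0.1250, 0.2500, 0.3750, 0.1250, 0.1250], E[r] = 0.2500, γ^t·E[r] = 0.250000, running G = 0.250000
t=1: π = [0.1719, 0.1563, 0.2500, 0.2500, 0.1719], E[r] = 0.0781, γ^t·E[r] = 0.062500, running G = 0.312500
t=2: π = [0.1992, 0.1445, 0.2598, 0.2402, 0.1563], E[r] = 0.0176, γ^t·E[r] = 0.011250, running G = 0.323750
t=3: π = [0.1995, 0.1431, 0.2551, 0.2449, 0.1575], E[r] = 0.0137, γ^t·E[r] = 0.007000, running G = 0.330750
t=4: π = [0.2002, 0.1429, 0.2557, 0.2443, 0.1569], E[r] = 0.0121, γ^t·E[r] = 0.004963, running G = 0.335713
t=5: π = [0.2002, 0.1429, 0.2555, 0.2445, 0.1570], E[r] = 0.0121, γ^t·E[r] = 0.003969, running G = 0.339681
t=6: π = [0.2002, 0.1429, 0.2555, 0.2445, 0.1569], E[r] = 0.0121, γ^t·E[r] = 0.003164, running G = 0.342846
t=7: π = [0.2002, 0.1429, 0.2555, 0.2445, 0.1569], E[r] = 0.0121, γ^t·E[r] = 0.002532, running G = 0.345378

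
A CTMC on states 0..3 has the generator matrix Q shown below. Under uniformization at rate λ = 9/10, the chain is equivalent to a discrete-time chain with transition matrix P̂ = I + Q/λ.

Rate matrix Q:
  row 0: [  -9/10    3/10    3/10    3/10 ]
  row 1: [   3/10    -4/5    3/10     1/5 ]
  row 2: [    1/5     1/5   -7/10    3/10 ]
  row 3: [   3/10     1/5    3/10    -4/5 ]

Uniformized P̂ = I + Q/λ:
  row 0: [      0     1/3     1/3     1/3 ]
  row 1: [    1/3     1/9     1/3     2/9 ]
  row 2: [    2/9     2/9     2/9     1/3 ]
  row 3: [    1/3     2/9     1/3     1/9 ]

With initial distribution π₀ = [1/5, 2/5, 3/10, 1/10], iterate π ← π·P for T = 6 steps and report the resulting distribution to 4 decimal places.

t=0: π = [0.2000, 0.4000, 0.3000, 0.1000]
t=1: π = [0.2333, 0.2000, 0.3000, 0.2667]
t=2: π = [0.2222, 0.2259, 0.3000, 0.2519]
t=3: π = [0.2259, 0.2218, 0.3000, 0.2523]
t=4: π = [0.2247, 0.2227, 0.3000, 0.2526]
t=5: π = [0.2251, 0.2224, 0.3000, 0.2525]
t=6: π = [0.2250, 0.2225, 0.3000, 0.2525]

π = [0.2250, 0.2225, 0.3000, 0.2525]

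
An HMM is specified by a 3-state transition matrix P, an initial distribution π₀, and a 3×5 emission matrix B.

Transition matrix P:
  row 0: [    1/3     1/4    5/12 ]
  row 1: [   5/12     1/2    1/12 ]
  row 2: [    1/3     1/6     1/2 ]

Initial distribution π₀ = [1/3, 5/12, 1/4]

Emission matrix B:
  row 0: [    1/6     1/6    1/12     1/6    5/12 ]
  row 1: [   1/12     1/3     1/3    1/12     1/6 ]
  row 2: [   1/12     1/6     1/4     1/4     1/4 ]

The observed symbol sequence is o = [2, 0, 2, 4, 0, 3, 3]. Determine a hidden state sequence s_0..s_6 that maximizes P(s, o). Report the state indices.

t=0: δ = [2.778e-02, 1.389e-01, 6.250e-02]  (obs o_0=2)
t=1: δ = [9.645e-03, 5.787e-03, 2.604e-03]  ψ = [1, 1, 2]  (obs o_1=0)
t=2: δ = [2.679e-04, 9.645e-04, 1.005e-03]  ψ = [0, 1, 0]  (obs o_2=2)
t=3: δ = [1.674e-04, 8.038e-05, 1.256e-04]  ψ = [1, 1, 2]  (obs o_3=4)
t=4: δ = [9.303e-06, 3.489e-06, 5.814e-06]  ψ = [0, 0, 0]  (obs o_4=0)
t=5: δ = [5.168e-07, 1.938e-07, 9.690e-07]  ψ = [0, 0, 0]  (obs o_5=3)
t=6: δ = [5.384e-08, 1.346e-08, 1.211e-07]  ψ = [2, 2, 2]  (obs o_6=3)
backtrack: best end state = 2; path = [1, 1, 1, 0, 0, 2, 2]

path = [1, 1, 1, 0, 0, 2, 2]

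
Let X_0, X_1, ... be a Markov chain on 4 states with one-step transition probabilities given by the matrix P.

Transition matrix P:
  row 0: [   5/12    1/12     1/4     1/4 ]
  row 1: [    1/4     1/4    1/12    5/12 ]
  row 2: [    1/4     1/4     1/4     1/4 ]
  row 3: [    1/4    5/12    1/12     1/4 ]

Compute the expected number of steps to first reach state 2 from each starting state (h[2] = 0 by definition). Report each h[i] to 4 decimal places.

First-step conditioning: h[2] = 0; for i ≠ 2, h[i] = 1 + Σ_k P[i][k]·h[k].
  h[0] = 1 + 5/12·h[0] + 1/12·h[1] + 1/4·h[3]
  h[1] = 1 + 1/4·h[0] + 1/4·h[1] + 5/12·h[3]
  h[3] = 1 + 1/4·h[0] + 5/12·h[1] + 1/4·h[3]
Solving the 3×3 linear system over states ≠ 2 gives exactly h = [6, 15/2, 0, 15/2] (h[2] = 0 is the target).

h = [6.0000, 7.5000, 0.0000, 7.5000]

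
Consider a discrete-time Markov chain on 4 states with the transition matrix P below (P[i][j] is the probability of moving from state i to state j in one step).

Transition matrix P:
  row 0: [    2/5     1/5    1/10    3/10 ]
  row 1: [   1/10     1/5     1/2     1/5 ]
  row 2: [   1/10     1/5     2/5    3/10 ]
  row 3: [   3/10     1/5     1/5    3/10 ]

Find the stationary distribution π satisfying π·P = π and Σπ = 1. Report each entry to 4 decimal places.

π = [0.2229, 0.2000, 0.2971, 0.2800]

Balance equations π_j = Σ_i π_i·P[i][j]:
  π_0 = 2/5·π_0 + 1/10·π_1 + 1/10·π_2 + 3/10·π_3
  π_1 = 1/5·π_0 + 1/5·π_1 + 1/5·π_2 + 1/5·π_3
  π_2 = 1/10·π_0 + 1/2·π_1 + 2/5·π_2 + 1/5·π_3
  normalize: π_0 + π_1 + π_2 + π_3 = 1
Solving the linear system gives exactly π = [39/175, 1/5, 52/175, 7/25].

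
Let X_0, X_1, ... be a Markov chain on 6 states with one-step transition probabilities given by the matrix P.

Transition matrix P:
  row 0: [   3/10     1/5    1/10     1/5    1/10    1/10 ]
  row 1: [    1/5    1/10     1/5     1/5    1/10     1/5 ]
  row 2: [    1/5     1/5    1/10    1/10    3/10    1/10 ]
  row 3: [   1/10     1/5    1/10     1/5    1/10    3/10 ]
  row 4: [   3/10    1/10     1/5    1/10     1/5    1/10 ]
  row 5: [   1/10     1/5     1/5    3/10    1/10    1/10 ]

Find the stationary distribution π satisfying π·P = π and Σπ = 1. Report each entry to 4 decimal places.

Balance equations π_j = Σ_i π_i·P[i][j]:
  π_0 = 3/10·π_0 + 1/5·π_1 + 1/5·π_2 + 1/10·π_3 + 3/10·π_4 + 1/10·π_5
  π_1 = 1/5·π_0 + 1/10·π_1 + 1/5·π_2 + 1/5·π_3 + 1/10·π_4 + 1/5·π_5
  π_2 = 1/10·π_0 + 1/5·π_1 + 1/10·π_2 + 1/10·π_3 + 1/5·π_4 + 1/5·π_5
  π_3 = 1/5·π_0 + 1/5·π_1 + 1/10·π_2 + 1/5·π_3 + 1/10·π_4 + 3/10·π_5
  π_4 = 1/10·π_0 + 1/10·π_1 + 3/10·π_2 + 1/10·π_3 + 1/5·π_4 + 1/10·π_5
  normalize: π_0 + π_1 + π_2 + π_3 + π_4 + π_5 = 1
Solving the linear system gives exactly π = [3183/15887, 2681/15887, 2330/15887, 2961/15887, 2283/15887, 2449/15887].

π = [0.2004, 0.1688, 0.1467, 0.1864, 0.1437, 0.1542]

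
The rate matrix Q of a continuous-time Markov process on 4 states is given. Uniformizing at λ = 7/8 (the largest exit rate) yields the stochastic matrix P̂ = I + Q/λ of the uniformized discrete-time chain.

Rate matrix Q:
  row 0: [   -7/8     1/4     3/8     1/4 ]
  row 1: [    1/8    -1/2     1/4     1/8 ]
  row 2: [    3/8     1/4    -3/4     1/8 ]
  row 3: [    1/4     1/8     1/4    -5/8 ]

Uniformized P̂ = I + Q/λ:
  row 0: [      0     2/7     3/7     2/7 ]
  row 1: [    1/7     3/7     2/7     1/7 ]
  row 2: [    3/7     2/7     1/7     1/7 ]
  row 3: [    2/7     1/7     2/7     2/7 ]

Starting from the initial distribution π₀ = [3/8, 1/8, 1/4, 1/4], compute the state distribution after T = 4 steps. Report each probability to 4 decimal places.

t=0: π = [0.3750, 0.1250, 0.2500, 0.2500]
t=1: π = [0.1964, 0.2679, 0.3036, 0.2321]
t=2: π = [0.2347, 0.2908, 0.2704, 0.2041]
t=3: π = [0.2157, 0.2981, 0.2806, 0.2055]
t=4: π = [0.2216, 0.2989, 0.2764, 0.2030]

π = [0.2216, 0.2989, 0.2764, 0.2030]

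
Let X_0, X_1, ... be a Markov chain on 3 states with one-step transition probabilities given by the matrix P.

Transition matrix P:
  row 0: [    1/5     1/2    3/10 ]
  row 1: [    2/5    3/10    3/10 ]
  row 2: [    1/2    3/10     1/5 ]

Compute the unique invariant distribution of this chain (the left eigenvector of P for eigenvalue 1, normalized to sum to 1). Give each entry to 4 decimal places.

Balance equations π_j = Σ_i π_i·P[i][j]:
  π_0 = 1/5·π_0 + 2/5·π_1 + 1/2·π_2
  π_1 = 1/2·π_0 + 3/10·π_1 + 3/10·π_2
  normalize: π_0 + π_1 + π_2 = 1
Solving the linear system gives exactly π = [47/132, 49/132, 3/11].

π = [0.3561, 0.3712, 0.2727]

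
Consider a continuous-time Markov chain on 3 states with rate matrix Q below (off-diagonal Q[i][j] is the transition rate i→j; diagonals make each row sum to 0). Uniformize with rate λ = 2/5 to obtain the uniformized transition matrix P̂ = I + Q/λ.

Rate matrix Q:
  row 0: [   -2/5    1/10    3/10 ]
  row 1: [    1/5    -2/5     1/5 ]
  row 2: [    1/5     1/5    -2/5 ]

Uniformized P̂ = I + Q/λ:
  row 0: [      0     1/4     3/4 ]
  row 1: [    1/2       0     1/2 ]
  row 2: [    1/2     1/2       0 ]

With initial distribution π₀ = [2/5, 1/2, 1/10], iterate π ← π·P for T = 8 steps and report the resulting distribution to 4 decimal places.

t=0: π = [0.4000, 0.5000, 0.1000]
t=1: π = [0.3000, 0.1500, 0.5500]
t=2: π = [0.3500, 0.3500, 0.3000]
t=3: π = [0.3250, 0.2375, 0.4375]
t=4: π = [0.3375, 0.3000, 0.3625]
t=5: π = [0.3313, 0.2656, 0.4031]
t=6: π = [0.3344, 0.2844, 0.3813]
t=7: π = [0.3328, 0.2742, 0.3930]
t=8: π = [0.3336, 0.2797, 0.3867]

π = [0.3336, 0.2797, 0.3867]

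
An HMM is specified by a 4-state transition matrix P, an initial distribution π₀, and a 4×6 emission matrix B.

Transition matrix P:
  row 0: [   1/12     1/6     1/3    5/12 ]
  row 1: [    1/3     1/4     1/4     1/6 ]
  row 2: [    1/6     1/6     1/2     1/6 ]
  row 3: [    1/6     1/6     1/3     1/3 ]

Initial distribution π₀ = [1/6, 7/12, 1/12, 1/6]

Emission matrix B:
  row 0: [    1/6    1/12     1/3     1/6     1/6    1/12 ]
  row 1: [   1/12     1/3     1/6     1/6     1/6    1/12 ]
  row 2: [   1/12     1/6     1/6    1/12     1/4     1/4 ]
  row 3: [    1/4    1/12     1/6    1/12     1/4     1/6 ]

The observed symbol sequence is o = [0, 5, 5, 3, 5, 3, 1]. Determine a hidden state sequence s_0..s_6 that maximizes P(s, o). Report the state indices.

t=0: δ = [2.778e-02, 4.861e-02, 6.944e-03, 4.167e-02]  (obs o_0=0)
t=1: δ = [1.350e-03, 1.013e-03, 3.472e-03, 2.315e-03]  ψ = [1, 1, 3, 3]  (obs o_1=5)
t=2: δ = [4.823e-05, 4.823e-05, 4.340e-04, 1.286e-04]  ψ = [2, 2, 2, 3]  (obs o_2=5)
t=3: δ = [1.206e-05, 1.206e-05, 1.808e-05, 6.028e-06]  ψ = [2, 2, 2, 2]  (obs o_3=3)
t=4: δ = [3.349e-07, 2.512e-07, 2.261e-06, 8.372e-07]  ψ = [1, 1, 2, 0]  (obs o_4=5)
t=5: δ = [6.279e-08, 6.279e-08, 9.419e-08, 3.140e-08]  ψ = [2, 2, 2, 2]  (obs o_5=3)
t=6: δ = [1.744e-09, 5.233e-09, 7.849e-09, 2.180e-09]  ψ = [1, 1, 2, 0]  (obs o_6=1)
backtrack: best end state = 2; path = [3, 2, 2, 2, 2, 2, 2]

path = [3, 2, 2, 2, 2, 2, 2]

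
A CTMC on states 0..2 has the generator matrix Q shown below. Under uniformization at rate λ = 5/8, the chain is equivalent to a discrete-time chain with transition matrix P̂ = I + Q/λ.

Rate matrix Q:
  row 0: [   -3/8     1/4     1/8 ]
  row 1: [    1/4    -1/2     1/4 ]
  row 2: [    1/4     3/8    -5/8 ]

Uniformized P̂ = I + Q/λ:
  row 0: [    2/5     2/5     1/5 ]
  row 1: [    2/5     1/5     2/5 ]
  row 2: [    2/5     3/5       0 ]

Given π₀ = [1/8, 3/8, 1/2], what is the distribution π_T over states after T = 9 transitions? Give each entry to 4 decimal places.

π = [0.4000, 0.3715, 0.2285]

t=0: π = [0.1250, 0.3750, 0.5000]
t=1: π = [0.4000, 0.4250, 0.1750]
t=2: π = [0.4000, 0.3500, 0.2500]
t=3: π = [0.4000, 0.3800, 0.2200]
t=4: π = [0.4000, 0.3680, 0.2320]
t=5: π = [0.4000, 0.3728, 0.2272]
t=6: π = [0.4000, 0.3709, 0.2291]
t=7: π = [0.4000, 0.3716, 0.2284]
t=8: π = [0.4000, 0.3713, 0.2287]
t=9: π = [0.4000, 0.3715, 0.2285]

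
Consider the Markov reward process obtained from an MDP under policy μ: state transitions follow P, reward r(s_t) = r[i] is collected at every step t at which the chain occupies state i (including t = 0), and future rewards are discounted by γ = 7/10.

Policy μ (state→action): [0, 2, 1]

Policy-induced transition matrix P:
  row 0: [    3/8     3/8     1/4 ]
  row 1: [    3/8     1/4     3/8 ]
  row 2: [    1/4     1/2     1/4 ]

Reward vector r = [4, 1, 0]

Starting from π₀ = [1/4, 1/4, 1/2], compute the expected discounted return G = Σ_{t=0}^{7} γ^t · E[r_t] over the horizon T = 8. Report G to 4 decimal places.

G = 4.8856

t=0: π = [0.2500, 0.2500, 0.5000], E[r] = 1.2500, γ^t·E[r] = 1.250000, running G = 1.250000
t=1: π = [0.3125, 0.4063, 0.2813], E[r] = 1.6563, γ^t·E[r] = 1.159375, running G = 2.409375
t=2: π = [0.3398, 0.3594, 0.3008], E[r] = 1.7188, γ^t·E[r] = 0.842188, running G = 3.251563
t=3: π = [0.3374, 0.3677, 0.2949], E[r] = 1.7173, γ^t·E[r] = 0.589029, running G = 3.840591
t=4: π = [0.3381, 0.3659, 0.2960], E[r] = 1.7184, γ^t·E[r] = 0.412599, running G = 4.253190
t=5: π = [0.3380, 0.3663, 0.2957], E[r] = 1.7183, γ^t·E[r] = 0.288791, running G = 4.541981
t=6: π = [0.3380, 0.3662, 0.2958], E[r] = 1.7183, γ^t·E[r] = 0.202158, running G = 4.744139
t=7: π = [0.3380, 0.3662, 0.2958], E[r] = 1.7183, γ^t·E[r] = 0.141510, running G = 4.885649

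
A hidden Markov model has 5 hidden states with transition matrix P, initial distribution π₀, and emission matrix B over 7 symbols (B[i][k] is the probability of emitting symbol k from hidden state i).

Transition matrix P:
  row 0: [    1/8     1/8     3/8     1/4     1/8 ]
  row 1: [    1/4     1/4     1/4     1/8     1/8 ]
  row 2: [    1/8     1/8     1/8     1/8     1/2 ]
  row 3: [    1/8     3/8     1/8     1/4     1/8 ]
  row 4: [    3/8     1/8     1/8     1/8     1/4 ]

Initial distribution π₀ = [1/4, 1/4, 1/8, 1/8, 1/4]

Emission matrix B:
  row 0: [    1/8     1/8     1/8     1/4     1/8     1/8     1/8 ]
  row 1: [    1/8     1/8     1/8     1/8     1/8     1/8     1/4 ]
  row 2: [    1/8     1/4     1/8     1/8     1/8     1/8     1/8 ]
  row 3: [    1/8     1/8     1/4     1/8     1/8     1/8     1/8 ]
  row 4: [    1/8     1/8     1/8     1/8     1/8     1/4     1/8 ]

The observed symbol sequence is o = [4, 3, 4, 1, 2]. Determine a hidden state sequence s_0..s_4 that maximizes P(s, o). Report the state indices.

t=0: δ = [3.125e-02, 3.125e-02, 1.562e-02, 1.562e-02, 3.125e-02]  (obs o_0=4)
t=1: δ = [2.930e-03, 9.766e-04, 1.465e-03, 9.766e-04, 9.766e-04]  ψ = [4, 1, 0, 0, 2]  (obs o_1=3)
t=2: δ = [4.578e-05, 4.578e-05, 1.373e-04, 9.155e-05, 9.155e-05]  ψ = [0, 0, 0, 0, 2]  (obs o_2=4)
t=3: δ = [4.292e-06, 4.292e-06, 4.292e-06, 2.861e-06, 8.583e-06]  ψ = [4, 3, 0, 3, 2]  (obs o_3=1)
t=4: δ = [4.023e-07, 1.341e-07, 2.012e-07, 2.682e-07, 2.682e-07]  ψ = [4, 1, 0, 0, 2]  (obs o_4=2)
backtrack: best end state = 0; path = [4, 0, 2, 4, 0]

path = [4, 0, 2, 4, 0]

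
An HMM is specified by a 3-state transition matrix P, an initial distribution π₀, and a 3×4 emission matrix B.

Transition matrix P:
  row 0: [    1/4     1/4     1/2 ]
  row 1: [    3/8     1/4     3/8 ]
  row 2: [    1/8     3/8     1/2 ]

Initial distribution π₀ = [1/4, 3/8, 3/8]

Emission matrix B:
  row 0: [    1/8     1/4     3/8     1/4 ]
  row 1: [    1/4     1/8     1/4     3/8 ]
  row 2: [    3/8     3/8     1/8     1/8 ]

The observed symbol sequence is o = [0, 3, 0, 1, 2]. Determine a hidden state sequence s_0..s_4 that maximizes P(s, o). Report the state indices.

t=0: δ = [3.125e-02, 9.375e-02, 1.406e-01]  (obs o_0=0)
t=1: δ = [8.789e-03, 1.978e-02, 8.789e-03]  ψ = [1, 2, 2]  (obs o_1=3)
t=2: δ = [9.270e-04, 1.236e-03, 2.781e-03]  ψ = [1, 1, 1]  (obs o_2=0)
t=3: δ = [1.159e-04, 1.304e-04, 5.214e-04]  ψ = [1, 2, 2]  (obs o_3=1)
t=4: δ = [2.444e-05, 4.888e-05, 3.259e-05]  ψ = [2, 2, 2]  (obs o_4=2)
backtrack: best end state = 1; path = [2, 1, 2, 2, 1]

path = [2, 1, 2, 2, 1]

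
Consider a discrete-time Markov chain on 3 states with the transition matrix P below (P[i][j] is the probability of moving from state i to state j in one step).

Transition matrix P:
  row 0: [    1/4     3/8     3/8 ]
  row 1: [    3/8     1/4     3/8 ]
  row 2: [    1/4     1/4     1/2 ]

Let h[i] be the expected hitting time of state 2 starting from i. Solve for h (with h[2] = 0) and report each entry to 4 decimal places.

First-step conditioning: h[2] = 0; for i ≠ 2, h[i] = 1 + Σ_k P[i][k]·h[k].
  h[0] = 1 + 1/4·h[0] + 3/8·h[1]
  h[1] = 1 + 3/8·h[0] + 1/4·h[1]
Solving the 2×2 linear system over states ≠ 2 gives exactly h = [8/3, 8/3, 0] (h[2] = 0 is the target).

h = [2.6667, 2.6667, 0.0000]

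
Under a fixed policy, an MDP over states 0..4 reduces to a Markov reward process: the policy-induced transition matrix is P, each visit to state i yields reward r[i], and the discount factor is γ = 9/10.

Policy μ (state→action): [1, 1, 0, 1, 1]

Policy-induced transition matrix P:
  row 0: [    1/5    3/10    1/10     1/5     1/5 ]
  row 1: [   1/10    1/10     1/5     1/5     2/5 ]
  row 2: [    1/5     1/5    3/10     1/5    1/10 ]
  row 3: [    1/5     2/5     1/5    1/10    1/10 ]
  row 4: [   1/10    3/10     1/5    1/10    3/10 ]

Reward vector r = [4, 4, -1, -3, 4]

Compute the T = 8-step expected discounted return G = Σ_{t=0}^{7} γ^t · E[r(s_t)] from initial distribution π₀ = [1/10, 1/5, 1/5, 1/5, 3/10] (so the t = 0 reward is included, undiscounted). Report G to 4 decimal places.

G = 10.3238

t=0: π = [0.1000, 0.2000, 0.2000, 0.2000, 0.3000], E[r] = 1.6000, γ^t·E[r] = 1.600000, running G = 1.600000
t=1: π = [0.1500, 0.2600, 0.2100, 0.1500, 0.2300], E[r] = 1.9000, γ^t·E[r] = 1.710000, running G = 3.310000
t=2: π = [0.1510, 0.2420, 0.2060, 0.1620, 0.2390], E[r] = 1.8360, γ^t·E[r] = 1.487160, running G = 4.797160
t=3: π = [0.1519, 0.2472, 0.2055, 0.1599, 0.2355], E[r] = 1.8532, γ^t·E[r] = 1.350983, running G = 6.148143
t=4: π = [0.1517, 0.2460, 0.2054, 0.1605, 0.2365], E[r] = 1.8500, γ^t·E[r] = 1.213772, running G = 7.361915
t=5: π = [0.1518, 0.2463, 0.2054, 0.1603, 0.2363], E[r] = 1.8510, γ^t·E[r] = 1.093010, running G = 8.454925
t=6: π = [0.1517, 0.2462, 0.2054, 0.1603, 0.2363], E[r] = 1.8508, γ^t·E[r] = 0.983589, running G = 9.438514
t=7: π = [0.1517, 0.2463, 0.2054, 0.1603, 0.2363], E[r] = 1.8509, γ^t·E[r] = 0.885259, running G = 10.323772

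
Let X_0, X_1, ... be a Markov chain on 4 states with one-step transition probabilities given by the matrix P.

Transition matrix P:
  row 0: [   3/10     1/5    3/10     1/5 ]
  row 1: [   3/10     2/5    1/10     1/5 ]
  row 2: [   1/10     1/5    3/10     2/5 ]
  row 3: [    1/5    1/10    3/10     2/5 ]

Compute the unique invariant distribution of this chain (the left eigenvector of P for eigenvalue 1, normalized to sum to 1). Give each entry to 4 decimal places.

Balance equations π_j = Σ_i π_i·P[i][j]:
  π_0 = 3/10·π_0 + 3/10·π_1 + 1/10·π_2 + 1/5·π_3
  π_1 = 1/5·π_0 + 2/5·π_1 + 1/5·π_2 + 1/10·π_3
  π_2 = 3/10·π_0 + 1/10·π_1 + 3/10·π_2 + 3/10·π_3
  normalize: π_0 + π_1 + π_2 + π_3 = 1
Solving the linear system gives exactly π = [23/106, 67/318, 41/159, 50/159].

π = [0.2170, 0.2107, 0.2579, 0.3145]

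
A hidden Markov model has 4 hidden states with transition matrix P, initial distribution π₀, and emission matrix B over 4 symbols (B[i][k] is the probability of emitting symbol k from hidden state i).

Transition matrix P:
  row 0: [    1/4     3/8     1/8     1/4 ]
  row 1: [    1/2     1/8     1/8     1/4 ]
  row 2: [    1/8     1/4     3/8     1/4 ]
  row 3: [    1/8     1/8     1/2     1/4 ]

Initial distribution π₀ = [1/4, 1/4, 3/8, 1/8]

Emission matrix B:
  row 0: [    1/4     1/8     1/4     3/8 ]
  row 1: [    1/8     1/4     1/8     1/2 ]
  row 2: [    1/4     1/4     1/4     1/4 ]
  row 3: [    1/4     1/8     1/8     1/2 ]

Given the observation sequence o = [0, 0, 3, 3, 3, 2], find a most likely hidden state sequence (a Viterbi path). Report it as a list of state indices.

t=0: δ = [6.250e-02, 3.125e-02, 9.375e-02, 3.125e-02]  (obs o_0=0)
t=1: δ = [3.906e-03, 2.930e-03, 8.789e-03, 5.859e-03]  ψ = [0, 0, 2, 2]  (obs o_1=0)
t=2: δ = [5.493e-04, 1.099e-03, 8.240e-04, 1.099e-03]  ψ = [1, 2, 2, 2]  (obs o_2=3)
t=3: δ = [2.060e-04, 1.030e-04, 1.373e-04, 1.373e-04]  ψ = [1, 0, 3, 1]  (obs o_3=3)
t=4: δ = [1.931e-05, 3.862e-05, 1.717e-05, 2.575e-05]  ψ = [0, 0, 3, 0]  (obs o_4=3)
t=5: δ = [4.828e-06, 9.052e-07, 3.219e-06, 1.207e-06]  ψ = [1, 0, 3, 1]  (obs o_5=2)
backtrack: best end state = 0; path = [2, 2, 1, 0, 1, 0]

path = [2, 2, 1, 0, 1, 0]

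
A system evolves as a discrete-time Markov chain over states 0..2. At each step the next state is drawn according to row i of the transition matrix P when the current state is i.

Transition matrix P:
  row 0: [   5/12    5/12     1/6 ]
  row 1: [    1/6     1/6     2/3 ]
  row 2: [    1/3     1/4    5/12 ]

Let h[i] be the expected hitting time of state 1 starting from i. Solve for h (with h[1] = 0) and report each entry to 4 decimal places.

h = [2.6341, 0.0000, 3.2195]

First-step conditioning: h[1] = 0; for i ≠ 1, h[i] = 1 + Σ_k P[i][k]·h[k].
  h[0] = 1 + 5/12·h[0] + 1/6·h[2]
  h[2] = 1 + 1/3·h[0] + 5/12·h[2]
Solving the 2×2 linear system over states ≠ 1 gives exactly h = [108/41, 0, 132/41] (h[1] = 0 is the target).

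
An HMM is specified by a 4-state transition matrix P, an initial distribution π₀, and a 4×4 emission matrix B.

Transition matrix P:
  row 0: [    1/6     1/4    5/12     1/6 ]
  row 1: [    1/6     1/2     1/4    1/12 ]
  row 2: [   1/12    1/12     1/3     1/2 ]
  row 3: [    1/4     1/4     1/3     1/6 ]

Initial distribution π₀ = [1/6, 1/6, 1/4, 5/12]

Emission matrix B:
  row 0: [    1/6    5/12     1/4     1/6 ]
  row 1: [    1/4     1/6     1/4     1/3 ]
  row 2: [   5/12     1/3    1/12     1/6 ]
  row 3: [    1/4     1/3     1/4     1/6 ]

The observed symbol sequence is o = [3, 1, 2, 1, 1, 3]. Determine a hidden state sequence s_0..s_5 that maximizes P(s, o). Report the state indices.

path = [3, 2, 3, 2, 3, 1]

t=0: δ = [2.778e-02, 5.556e-02, 4.167e-02, 6.944e-02]  (obs o_0=3)
t=1: δ = [7.234e-03, 4.630e-03, 7.716e-03, 6.944e-03]  ψ = [3, 1, 3, 2]  (obs o_1=1)
t=2: δ = [4.340e-04, 5.787e-04, 2.512e-04, 9.645e-04]  ψ = [3, 1, 0, 2]  (obs o_2=2)
t=3: δ = [1.005e-04, 4.823e-05, 1.072e-04, 5.358e-05]  ψ = [3, 1, 3, 3]  (obs o_3=1)
t=4: δ = [6.977e-06, 4.186e-06, 1.395e-05, 1.786e-05]  ψ = [0, 0, 0, 2]  (obs o_4=1)
t=5: δ = [7.442e-07, 1.488e-06, 9.923e-07, 1.163e-06]  ψ = [3, 3, 3, 2]  (obs o_5=3)
backtrack: best end state = 1; path = [3, 2, 3, 2, 3, 1]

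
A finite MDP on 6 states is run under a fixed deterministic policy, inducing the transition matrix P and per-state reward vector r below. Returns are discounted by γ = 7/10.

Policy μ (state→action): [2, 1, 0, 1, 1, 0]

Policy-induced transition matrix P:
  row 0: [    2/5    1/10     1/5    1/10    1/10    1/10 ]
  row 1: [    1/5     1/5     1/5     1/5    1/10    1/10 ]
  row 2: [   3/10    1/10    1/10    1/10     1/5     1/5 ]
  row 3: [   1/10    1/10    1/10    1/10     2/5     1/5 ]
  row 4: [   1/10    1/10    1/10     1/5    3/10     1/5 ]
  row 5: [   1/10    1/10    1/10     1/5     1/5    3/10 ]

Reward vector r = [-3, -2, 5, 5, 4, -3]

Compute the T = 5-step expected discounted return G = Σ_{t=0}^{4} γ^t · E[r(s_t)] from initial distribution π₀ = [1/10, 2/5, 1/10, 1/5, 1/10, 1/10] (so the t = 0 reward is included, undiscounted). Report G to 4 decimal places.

t=0: π = [0.1000, 0.4000, 0.1000, 0.2000, 0.1000, 0.1000], E[r] = 0.5000, γ^t·E[r] = 0.500000, running G = 0.500000
t=1: π = [0.1900, 0.1400, 0.1500, 0.1600, 0.2000, 0.1600], E[r] = 1.0200, γ^t·E[r] = 0.714000, running G = 1.214000
t=2: π = [0.2010, 0.1140, 0.1330, 0.1500, 0.2190, 0.1830], E[r] = 0.9110, γ^t·E[r] = 0.446390, running G = 1.660390
t=3: π = [0.1983, 0.1114, 0.1315, 0.1516, 0.2204, 0.1868], E[r] = 0.9190, γ^t·E[r] = 0.315217, running G = 1.975607
t=4: π = [0.1969, 0.1111, 0.1310, 0.1519, 0.2214, 0.1877], E[r] = 0.9235, γ^t·E[r] = 0.221735, running G = 2.197342

G = 2.1973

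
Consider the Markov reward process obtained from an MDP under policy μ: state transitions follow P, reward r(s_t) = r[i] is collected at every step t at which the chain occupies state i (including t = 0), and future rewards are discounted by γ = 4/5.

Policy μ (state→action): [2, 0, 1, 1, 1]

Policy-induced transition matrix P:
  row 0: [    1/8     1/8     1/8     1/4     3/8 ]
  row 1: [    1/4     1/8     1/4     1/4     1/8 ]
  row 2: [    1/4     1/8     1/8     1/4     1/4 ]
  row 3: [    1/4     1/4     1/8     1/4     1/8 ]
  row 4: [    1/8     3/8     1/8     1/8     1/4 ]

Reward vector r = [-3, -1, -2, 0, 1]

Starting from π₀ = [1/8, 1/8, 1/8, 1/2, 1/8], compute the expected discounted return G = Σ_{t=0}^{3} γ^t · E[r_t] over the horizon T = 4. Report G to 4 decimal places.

G = -2.4155

t=0: π = [0.1250, 0.1250, 0.1250, 0.5000, 0.1250], E[r] = -0.6250, γ^t·E[r] = -0.625000, running G = -0.625000
t=1: π = [0.2188, 0.2188, 0.1406, 0.2344, 0.1875], E[r] = -0.9688, γ^t·E[r] = -0.775000, running G = -1.400000
t=2: π = [0.1992, 0.2012, 0.1523, 0.2266, 0.2207], E[r] = -0.8828, γ^t·E[r] = -0.565000, running G = -1.965000
t=3: π = [0.1975, 0.2085, 0.1501, 0.2224, 0.2214], E[r] = -0.8799, γ^t·E[r] = -0.450500, running G = -2.415500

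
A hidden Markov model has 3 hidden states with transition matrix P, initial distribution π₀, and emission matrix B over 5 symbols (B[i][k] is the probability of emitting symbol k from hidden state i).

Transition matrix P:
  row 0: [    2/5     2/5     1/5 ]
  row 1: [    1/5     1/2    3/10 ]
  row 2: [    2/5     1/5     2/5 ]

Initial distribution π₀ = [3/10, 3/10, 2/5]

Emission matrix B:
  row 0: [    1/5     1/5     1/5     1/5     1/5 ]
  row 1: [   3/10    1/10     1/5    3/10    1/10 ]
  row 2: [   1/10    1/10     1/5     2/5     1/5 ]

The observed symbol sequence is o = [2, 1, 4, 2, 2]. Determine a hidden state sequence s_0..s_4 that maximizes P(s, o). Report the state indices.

t=0: δ = [6.000e-02, 6.000e-02, 8.000e-02]  (obs o_0=2)
t=1: δ = [6.400e-03, 3.000e-03, 3.200e-03]  ψ = [2, 1, 2]  (obs o_1=1)
t=2: δ = [5.120e-04, 2.560e-04, 2.560e-04]  ψ = [0, 0, 0]  (obs o_2=4)
t=3: δ = [4.096e-05, 4.096e-05, 2.048e-05]  ψ = [0, 0, 0]  (obs o_3=2)
t=4: δ = [3.277e-06, 4.096e-06, 2.458e-06]  ψ = [0, 1, 1]  (obs o_4=2)
backtrack: best end state = 1; path = [2, 0, 0, 1, 1]

path = [2, 0, 0, 1, 1]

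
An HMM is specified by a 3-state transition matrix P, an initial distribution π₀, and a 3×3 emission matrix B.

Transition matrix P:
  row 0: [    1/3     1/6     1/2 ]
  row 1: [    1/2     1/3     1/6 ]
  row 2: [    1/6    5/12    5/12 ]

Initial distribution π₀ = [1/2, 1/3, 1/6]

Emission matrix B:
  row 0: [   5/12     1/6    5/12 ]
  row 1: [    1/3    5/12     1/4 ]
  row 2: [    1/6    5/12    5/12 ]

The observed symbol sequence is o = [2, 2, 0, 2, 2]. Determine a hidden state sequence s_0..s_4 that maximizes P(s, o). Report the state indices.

path = [0, 2, 1, 0, 2]

t=0: δ = [2.083e-01, 8.333e-02, 6.944e-02]  (obs o_0=2)
t=1: δ = [2.894e-02, 8.681e-03, 4.340e-02]  ψ = [0, 0, 0]  (obs o_1=2)
t=2: δ = [4.019e-03, 6.028e-03, 3.014e-03]  ψ = [0, 2, 2]  (obs o_2=0)
t=3: δ = [1.256e-03, 5.023e-04, 8.372e-04]  ψ = [1, 1, 0]  (obs o_3=2)
t=4: δ = [1.744e-04, 8.721e-05, 2.616e-04]  ψ = [0, 2, 0]  (obs o_4=2)
backtrack: best end state = 2; path = [0, 2, 1, 0, 2]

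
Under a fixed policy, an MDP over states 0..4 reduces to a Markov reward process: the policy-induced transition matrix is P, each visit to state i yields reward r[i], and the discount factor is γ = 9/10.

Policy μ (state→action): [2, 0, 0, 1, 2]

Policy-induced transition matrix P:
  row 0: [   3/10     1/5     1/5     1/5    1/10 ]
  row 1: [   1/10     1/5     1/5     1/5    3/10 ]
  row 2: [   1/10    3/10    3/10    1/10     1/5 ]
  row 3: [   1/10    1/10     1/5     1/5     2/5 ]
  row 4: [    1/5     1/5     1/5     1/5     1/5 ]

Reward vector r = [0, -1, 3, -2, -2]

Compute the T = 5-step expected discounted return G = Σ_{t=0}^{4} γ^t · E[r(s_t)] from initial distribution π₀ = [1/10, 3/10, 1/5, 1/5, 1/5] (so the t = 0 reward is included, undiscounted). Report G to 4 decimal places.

G = -1.7029

t=0: π = [0.1000, 0.3000, 0.2000, 0.2000, 0.2000], E[r] = -0.5000, γ^t·E[r] = -0.500000, running G = -0.500000
t=1: π = [0.1400, 0.2000, 0.2200, 0.1800, 0.2600], E[r] = -0.4200, γ^t·E[r] = -0.378000, running G = -0.878000
t=2: π = [0.1540, 0.2040, 0.2220, 0.1780, 0.2420], E[r] = -0.3780, γ^t·E[r] = -0.306180, running G = -1.184180
t=3: π = [0.1550, 0.2044, 0.2222, 0.1778, 0.2406], E[r] = -0.3746, γ^t·E[r] = -0.273083, running G = -1.457263
t=4: π = [0.1551, 0.2044, 0.2222, 0.1778, 0.2405], E[r] = -0.3743, γ^t·E[r] = -0.245604, running G = -1.702868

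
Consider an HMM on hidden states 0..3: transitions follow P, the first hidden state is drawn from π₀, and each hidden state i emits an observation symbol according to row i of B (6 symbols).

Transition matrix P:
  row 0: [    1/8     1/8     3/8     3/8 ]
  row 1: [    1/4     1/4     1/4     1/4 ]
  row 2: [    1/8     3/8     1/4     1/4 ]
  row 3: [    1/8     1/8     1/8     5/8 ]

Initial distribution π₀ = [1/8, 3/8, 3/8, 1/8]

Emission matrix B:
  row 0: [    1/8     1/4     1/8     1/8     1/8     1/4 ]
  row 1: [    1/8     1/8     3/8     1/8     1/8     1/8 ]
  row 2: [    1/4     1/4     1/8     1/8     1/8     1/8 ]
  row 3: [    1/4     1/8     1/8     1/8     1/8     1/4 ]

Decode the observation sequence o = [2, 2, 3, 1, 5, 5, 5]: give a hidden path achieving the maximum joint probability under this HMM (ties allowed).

path = [1, 1, 3, 3, 3, 3, 3]

t=0: δ = [1.562e-02, 1.406e-01, 4.688e-02, 1.562e-02]  (obs o_0=2)
t=1: δ = [4.395e-03, 1.318e-02, 4.395e-03, 4.395e-03]  ψ = [1, 1, 1, 1]  (obs o_1=2)
t=2: δ = [4.120e-04, 4.120e-04, 4.120e-04, 4.120e-04]  ψ = [1, 1, 1, 1]  (obs o_2=3)
t=3: δ = [2.575e-05, 1.931e-05, 3.862e-05, 3.219e-05]  ψ = [1, 2, 0, 3]  (obs o_3=1)
t=4: δ = [1.207e-06, 1.810e-06, 1.207e-06, 5.029e-06]  ψ = [1, 2, 0, 3]  (obs o_4=5)
t=5: δ = [1.572e-07, 7.858e-08, 7.858e-08, 7.858e-07]  ψ = [3, 3, 3, 3]  (obs o_5=5)
t=6: δ = [2.456e-08, 1.228e-08, 1.228e-08, 1.228e-07]  ψ = [3, 3, 3, 3]  (obs o_6=5)
backtrack: best end state = 3; path = [1, 1, 3, 3, 3, 3, 3]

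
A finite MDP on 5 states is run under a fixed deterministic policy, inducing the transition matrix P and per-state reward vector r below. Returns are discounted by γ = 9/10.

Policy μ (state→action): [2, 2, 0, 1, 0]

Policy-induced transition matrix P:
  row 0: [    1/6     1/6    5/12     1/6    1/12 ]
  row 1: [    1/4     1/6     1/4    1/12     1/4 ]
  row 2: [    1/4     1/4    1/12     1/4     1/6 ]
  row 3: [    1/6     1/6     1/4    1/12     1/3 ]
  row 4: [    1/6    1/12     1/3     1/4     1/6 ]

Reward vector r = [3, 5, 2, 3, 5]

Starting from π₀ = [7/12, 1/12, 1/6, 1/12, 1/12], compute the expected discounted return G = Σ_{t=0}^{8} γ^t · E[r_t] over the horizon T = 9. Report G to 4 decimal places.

t=0: π = [0.5833, 0.0833, 0.1667, 0.0833, 0.0833], E[r] = 3.1667, γ^t·E[r] = 3.166667, running G = 3.166667
t=1: π = [0.1875, 0.1736, 0.3264, 0.1736, 0.1389], E[r] = 3.2986, γ^t·E[r] = 2.968750, running G = 6.135417
t=2: π = [0.2083, 0.1823, 0.2384, 0.1765, 0.1944], E[r] = 3.5150, γ^t·E[r] = 2.847188, running G = 8.982604
t=3: π = [0.2017, 0.1703, 0.2612, 0.1728, 0.1939], E[r] = 3.4673, γ^t·E[r] = 2.527664, running G = 11.510268
t=4: π = [0.2026, 0.1723, 0.2562, 0.1760, 0.1929], E[r] = 3.4740, γ^t·E[r] = 2.279298, running G = 13.789567
t=5: π = [0.2024, 0.1719, 0.2571, 0.1751, 0.1935], E[r] = 3.4737, γ^t·E[r] = 2.051187, running G = 15.840754
t=6: π = [0.2024, 0.1720, 0.2570, 0.1753, 0.1933], E[r] = 3.4736, γ^t·E[r] = 1.845996, running G = 17.686749
t=7: π = [0.2024, 0.1720, 0.2570, 0.1753, 0.1933], E[r] = 3.4736, γ^t·E[r] = 1.661424, running G = 19.348174
t=8: π = [0.2024, 0.1720, 0.2570, 0.1753, 0.1933], E[r] = 3.4736, γ^t·E[r] = 1.495275, running G = 20.843449

G = 20.8434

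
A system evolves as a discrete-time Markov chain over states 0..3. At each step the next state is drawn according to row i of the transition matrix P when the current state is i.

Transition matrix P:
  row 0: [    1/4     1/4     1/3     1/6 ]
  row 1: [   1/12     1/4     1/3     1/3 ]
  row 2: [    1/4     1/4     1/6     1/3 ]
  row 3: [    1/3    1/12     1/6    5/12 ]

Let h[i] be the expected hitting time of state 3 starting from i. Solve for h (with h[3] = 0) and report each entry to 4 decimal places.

First-step conditioning: h[3] = 0; for i ≠ 3, h[i] = 1 + Σ_k P[i][k]·h[k].
  h[0] = 1 + 1/4·h[0] + 1/4·h[1] + 1/3·h[2]
  h[1] = 1 + 1/12·h[0] + 1/4·h[1] + 1/3·h[2]
  h[2] = 1 + 1/4·h[0] + 1/4·h[1] + 1/6·h[2]
Solving the 3×3 linear system over states ≠ 3 gives exactly h = [168/43, 140/43, 144/43, 0] (h[3] = 0 is the target).

h = [3.9070, 3.2558, 3.3488, 0.0000]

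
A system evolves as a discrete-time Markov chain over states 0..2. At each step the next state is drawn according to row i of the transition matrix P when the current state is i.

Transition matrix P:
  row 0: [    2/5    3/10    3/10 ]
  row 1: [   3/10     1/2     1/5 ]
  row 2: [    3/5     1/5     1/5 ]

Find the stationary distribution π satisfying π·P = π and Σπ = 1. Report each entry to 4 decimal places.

Balance equations π_j = Σ_i π_i·P[i][j]:
  π_0 = 2/5·π_0 + 3/10·π_1 + 3/5·π_2
  π_1 = 3/10·π_0 + 1/2·π_1 + 1/5·π_2
  normalize: π_0 + π_1 + π_2 = 1
Solving the linear system gives exactly π = [12/29, 10/29, 7/29].

π = [0.4138, 0.3448, 0.2414]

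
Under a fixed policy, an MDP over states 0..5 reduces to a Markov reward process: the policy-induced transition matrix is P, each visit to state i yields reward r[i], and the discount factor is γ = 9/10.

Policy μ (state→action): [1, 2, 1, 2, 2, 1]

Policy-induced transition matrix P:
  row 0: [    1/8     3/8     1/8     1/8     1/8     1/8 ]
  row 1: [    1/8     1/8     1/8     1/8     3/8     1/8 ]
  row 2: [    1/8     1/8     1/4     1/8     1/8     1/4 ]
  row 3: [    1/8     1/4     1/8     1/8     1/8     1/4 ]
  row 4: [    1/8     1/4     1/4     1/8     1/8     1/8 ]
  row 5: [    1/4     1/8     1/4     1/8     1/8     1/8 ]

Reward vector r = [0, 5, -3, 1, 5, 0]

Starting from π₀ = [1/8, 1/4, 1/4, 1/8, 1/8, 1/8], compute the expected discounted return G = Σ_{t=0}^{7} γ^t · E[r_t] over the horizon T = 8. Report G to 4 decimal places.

t=0: π = [0.1250, 0.2500, 0.2500, 0.1250, 0.1250, 0.1250], E[r] = 1.2500, γ^t·E[r] = 1.250000, running G = 1.250000
t=1: π = [0.1406, 0.1875, 0.1875, 0.1250, 0.1875, 0.1719], E[r] = 1.4375, γ^t·E[r] = 1.293750, running G = 2.543750
t=2: π = [0.1465, 0.1992, 0.1934, 0.1250, 0.1719, 0.1641], E[r] = 1.4004, γ^t·E[r] = 1.134316, running G = 3.678066
t=3: π = [0.1455, 0.1987, 0.1912, 0.1250, 0.1748, 0.1648], E[r] = 1.4192, γ^t·E[r] = 1.034589, running G = 4.712656
t=4: π = [0.1456, 0.1989, 0.1913, 0.1250, 0.1747, 0.1645], E[r] = 1.4186, γ^t·E[r] = 0.930770, running G = 5.643425
t=5: π = [0.1456, 0.1989, 0.1913, 0.1250, 0.1747, 0.1645], E[r] = 1.4189, γ^t·E[r] = 0.837853, running G = 6.481278
t=6: π = [0.1456, 0.1989, 0.1913, 0.1250, 0.1747, 0.1645], E[r] = 1.4189, γ^t·E[r] = 0.754055, running G = 7.235333
t=7: π = [0.1456, 0.1989, 0.1913, 0.1250, 0.1747, 0.1645], E[r] = 1.4189, γ^t·E[r] = 0.678648, running G = 7.913981

G = 7.9140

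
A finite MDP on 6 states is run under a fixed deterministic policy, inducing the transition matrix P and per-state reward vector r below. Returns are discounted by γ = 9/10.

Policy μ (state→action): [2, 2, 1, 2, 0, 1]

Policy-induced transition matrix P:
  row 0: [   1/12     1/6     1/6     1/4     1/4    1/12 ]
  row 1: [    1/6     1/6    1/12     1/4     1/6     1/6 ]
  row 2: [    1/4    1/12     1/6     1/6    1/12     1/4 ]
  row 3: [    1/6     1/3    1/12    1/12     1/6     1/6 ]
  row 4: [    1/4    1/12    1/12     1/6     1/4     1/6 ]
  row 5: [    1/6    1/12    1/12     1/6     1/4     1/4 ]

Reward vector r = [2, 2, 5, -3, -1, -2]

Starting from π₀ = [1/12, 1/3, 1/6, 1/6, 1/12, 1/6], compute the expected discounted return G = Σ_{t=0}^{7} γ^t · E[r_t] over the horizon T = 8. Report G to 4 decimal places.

t=0: π = [0.0833, 0.3333, 0.1667, 0.1667, 0.0833, 0.1667], E[r] = 0.7500, γ^t·E[r] = 0.750000, running G = 0.750000
t=1: π = [0.1806, 0.1597, 0.1042, 0.1875, 0.1806, 0.1875], E[r] = 0.0833, γ^t·E[r] = 0.075000, running G = 0.825000
t=2: π = [0.1753, 0.1586, 0.1071, 0.1794, 0.2037, 0.1759], E[r] = 0.1094, γ^t·E[r] = 0.088594, running G = 0.913594
t=3: π = [0.1780, 0.1560, 0.1069, 0.1795, 0.2040, 0.1756], E[r] = 0.1084, γ^t·E[r] = 0.078996, running G = 0.992590
t=4: π = [0.1777, 0.1560, 0.1071, 0.1795, 0.2042, 0.1754], E[r] = 0.1093, γ^t·E[r] = 0.071735, running G = 1.064324
t=5: π = [0.1778, 0.1560, 0.1071, 0.1795, 0.2042, 0.1754], E[r] = 0.1095, γ^t·E[r] = 0.064633, running G = 1.128958
t=6: π = [0.1778, 0.1560, 0.1071, 0.1795, 0.2042, 0.1754], E[r] = 0.1095, γ^t·E[r] = 0.058169, running G = 1.187127
t=7: π = [0.1778, 0.1560, 0.1071, 0.1795, 0.2042, 0.1754], E[r] = 0.1095, γ^t·E[r] = 0.052354, running G = 1.239482

G = 1.2395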